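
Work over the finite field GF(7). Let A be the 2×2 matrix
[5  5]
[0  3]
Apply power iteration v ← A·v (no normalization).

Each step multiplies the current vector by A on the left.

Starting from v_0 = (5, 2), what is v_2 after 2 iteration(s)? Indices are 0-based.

v_2 = (2, 4)

v_0 = (5, 2).
v_1 = A·v_0 = (0, 6).
v_2 = A·v_1 = (2, 4).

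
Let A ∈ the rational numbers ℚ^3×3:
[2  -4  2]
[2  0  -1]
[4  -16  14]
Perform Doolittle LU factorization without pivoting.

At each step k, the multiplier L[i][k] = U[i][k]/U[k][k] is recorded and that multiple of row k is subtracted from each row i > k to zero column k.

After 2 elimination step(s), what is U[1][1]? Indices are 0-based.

U[1][1] = 4

k=0: U[0][0]=2
  eliminate (1,0): mult=1, new row 1: (0, 4, -3); set L[1][0]=1
  eliminate (2,0): mult=2, new row 2: (0, -8, 10); set L[2][0]=2
k=1: U[1][1]=4
  eliminate (2,1): mult=-2, new row 2: (0, 0, 4); set L[2][1]=-2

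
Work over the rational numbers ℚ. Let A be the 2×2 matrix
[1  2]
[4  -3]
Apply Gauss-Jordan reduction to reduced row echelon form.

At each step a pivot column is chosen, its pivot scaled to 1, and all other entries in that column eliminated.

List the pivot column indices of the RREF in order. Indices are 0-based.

[1] R0 /= 1  ⇒  (1, 2)
     R1 -= 4·R0  ⇒  (0, -11)
[2] R1 /= -11  ⇒  (0, 1)
     R0 -= 2·R1  ⇒  (1, 0)

pivot columns: 0, 1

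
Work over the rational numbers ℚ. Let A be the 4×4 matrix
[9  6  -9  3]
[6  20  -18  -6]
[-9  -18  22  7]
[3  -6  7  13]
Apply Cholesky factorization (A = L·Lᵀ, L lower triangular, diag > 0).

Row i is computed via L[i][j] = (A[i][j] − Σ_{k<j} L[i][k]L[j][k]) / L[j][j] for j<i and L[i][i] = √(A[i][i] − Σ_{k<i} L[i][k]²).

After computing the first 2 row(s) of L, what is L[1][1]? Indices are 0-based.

Step 1: L[0][0] = √(9) = 3.
  L[1][0] = (6) / L[0][0] = 2.
Step 2: L[1][1] = √(16) = 4.

L[1][1] = 4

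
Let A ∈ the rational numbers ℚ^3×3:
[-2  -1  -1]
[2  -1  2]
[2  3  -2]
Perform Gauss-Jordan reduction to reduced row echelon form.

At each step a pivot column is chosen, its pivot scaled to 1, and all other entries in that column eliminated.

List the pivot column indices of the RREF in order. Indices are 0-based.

pivot columns: 0, 1, 2

[1] R0 /= -2  ⇒  (1, 1/2, 1/2)
     R1 -= 2·R0  ⇒  (0, -2, 1)
     R2 -= 2·R0  ⇒  (0, 2, -3)
[2] R1 /= -2  ⇒  (0, 1, -1/2)
     R0 -= 1/2·R1  ⇒  (1, 0, 3/4)
     R2 -= 2·R1  ⇒  (0, 0, -2)
[3] R2 /= -2  ⇒  (0, 0, 1)
     R0 -= 3/4·R2  ⇒  (1, 0, 0)
     R1 -= -1/2·R2  ⇒  (0, 1, 0)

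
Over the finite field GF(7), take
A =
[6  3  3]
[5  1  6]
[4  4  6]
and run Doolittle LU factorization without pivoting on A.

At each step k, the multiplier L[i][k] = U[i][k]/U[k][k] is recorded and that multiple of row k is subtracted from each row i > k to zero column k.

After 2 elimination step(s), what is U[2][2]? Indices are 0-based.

U[2][2] = 4

Step 1: pivot at (0,0) is 6.
  row1 ← row1 − (2)·row0  ⇒  L[1][0]=2, U row1=(0, 2, 0)
  row2 ← row2 − (3)·row0  ⇒  L[2][0]=3, U row2=(0, 2, 4)
Step 2: pivot at (1,1) is 2.
  row2 ← row2 − (1)·row1  ⇒  L[2][1]=1, U row2=(0, 0, 4)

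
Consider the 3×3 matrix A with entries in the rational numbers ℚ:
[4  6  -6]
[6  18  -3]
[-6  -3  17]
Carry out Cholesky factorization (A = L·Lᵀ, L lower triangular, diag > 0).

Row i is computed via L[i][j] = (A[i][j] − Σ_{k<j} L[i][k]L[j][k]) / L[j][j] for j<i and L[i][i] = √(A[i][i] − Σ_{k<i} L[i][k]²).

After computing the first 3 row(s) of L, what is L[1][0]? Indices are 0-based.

Step 1: L[0][0] = √(4) = 2.
  L[1][0] = (6) / L[0][0] = 3.
Step 2: L[1][1] = √(9) = 3.
  L[2][0] = (-6) / L[0][0] = -3.
  L[2][1] = (6) / L[1][1] = 2.
Step 3: L[2][2] = √(4) = 2.

L[1][0] = 3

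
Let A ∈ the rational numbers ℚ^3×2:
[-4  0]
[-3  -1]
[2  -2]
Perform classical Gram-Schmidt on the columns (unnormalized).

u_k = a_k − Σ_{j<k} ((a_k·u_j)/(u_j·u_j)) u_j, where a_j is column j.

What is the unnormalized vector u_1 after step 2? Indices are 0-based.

Step 1: u_0 = a_0 = (-4, -3, 2).
Step 2: u_1 = a_1 − (-1/29)·u_0 = (-4/29, -32/29, -56/29).

u_1 = (-4/29, -32/29, -56/29)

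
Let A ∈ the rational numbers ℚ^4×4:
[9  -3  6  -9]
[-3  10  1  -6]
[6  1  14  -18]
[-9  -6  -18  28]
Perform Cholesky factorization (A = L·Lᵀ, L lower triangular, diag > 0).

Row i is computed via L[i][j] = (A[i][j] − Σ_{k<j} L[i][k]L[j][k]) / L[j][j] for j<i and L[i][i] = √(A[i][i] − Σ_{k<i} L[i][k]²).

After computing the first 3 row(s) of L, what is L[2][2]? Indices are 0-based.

L[2][2] = 3

Step 1: L[0][0] = √(9) = 3.
  L[1][0] = (-3) / L[0][0] = -1.
Step 2: L[1][1] = √(9) = 3.
  L[2][0] = (6) / L[0][0] = 2.
  L[2][1] = (3) / L[1][1] = 1.
Step 3: L[2][2] = √(9) = 3.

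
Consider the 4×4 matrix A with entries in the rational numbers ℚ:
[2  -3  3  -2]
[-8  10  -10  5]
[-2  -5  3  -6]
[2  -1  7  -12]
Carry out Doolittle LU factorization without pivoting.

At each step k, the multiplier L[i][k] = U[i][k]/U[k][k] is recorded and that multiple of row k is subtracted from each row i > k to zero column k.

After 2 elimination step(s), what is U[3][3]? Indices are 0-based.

k=0: U[0][0]=2
  eliminate (1,0): mult=-4, new row 1: (0, -2, 2, -3); set L[1][0]=-4
  eliminate (2,0): mult=-1, new row 2: (0, -8, 6, -8); set L[2][0]=-1
  eliminate (3,0): mult=1, new row 3: (0, 2, 4, -10); set L[3][0]=1
k=1: U[1][1]=-2
  eliminate (2,1): mult=4, new row 2: (0, 0, -2, 4); set L[2][1]=4
  eliminate (3,1): mult=-1, new row 3: (0, 0, 6, -13); set L[3][1]=-1

U[3][3] = -13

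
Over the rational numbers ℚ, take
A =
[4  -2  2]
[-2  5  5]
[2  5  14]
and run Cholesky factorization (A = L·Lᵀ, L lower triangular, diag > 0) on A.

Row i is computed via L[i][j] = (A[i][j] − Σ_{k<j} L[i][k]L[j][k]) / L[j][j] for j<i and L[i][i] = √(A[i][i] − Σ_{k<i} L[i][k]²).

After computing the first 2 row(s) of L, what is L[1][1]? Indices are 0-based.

Step 1: L[0][0] = √(4) = 2.
  L[1][0] = (-2) / L[0][0] = -1.
Step 2: L[1][1] = √(4) = 2.

L[1][1] = 2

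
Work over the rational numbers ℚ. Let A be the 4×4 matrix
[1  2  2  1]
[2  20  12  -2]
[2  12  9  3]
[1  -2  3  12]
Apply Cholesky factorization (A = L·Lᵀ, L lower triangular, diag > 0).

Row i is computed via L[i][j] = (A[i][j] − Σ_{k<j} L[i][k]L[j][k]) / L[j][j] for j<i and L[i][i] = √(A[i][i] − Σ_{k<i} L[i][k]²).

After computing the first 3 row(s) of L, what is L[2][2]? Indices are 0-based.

L[2][2] = 1

Step 1: L[0][0] = √(1) = 1.
  L[1][0] = (2) / L[0][0] = 2.
Step 2: L[1][1] = √(16) = 4.
  L[2][0] = (2) / L[0][0] = 2.
  L[2][1] = (8) / L[1][1] = 2.
Step 3: L[2][2] = √(1) = 1.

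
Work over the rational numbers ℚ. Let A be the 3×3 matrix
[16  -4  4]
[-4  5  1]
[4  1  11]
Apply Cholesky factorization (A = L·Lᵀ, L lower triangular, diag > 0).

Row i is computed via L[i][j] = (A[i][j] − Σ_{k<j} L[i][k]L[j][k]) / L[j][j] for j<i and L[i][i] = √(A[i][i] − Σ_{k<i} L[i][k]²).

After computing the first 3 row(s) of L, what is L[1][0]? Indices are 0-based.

L[1][0] = -1

Step 1: L[0][0] = √(16) = 4.
  L[1][0] = (-4) / L[0][0] = -1.
Step 2: L[1][1] = √(4) = 2.
  L[2][0] = (4) / L[0][0] = 1.
  L[2][1] = (2) / L[1][1] = 1.
Step 3: L[2][2] = √(9) = 3.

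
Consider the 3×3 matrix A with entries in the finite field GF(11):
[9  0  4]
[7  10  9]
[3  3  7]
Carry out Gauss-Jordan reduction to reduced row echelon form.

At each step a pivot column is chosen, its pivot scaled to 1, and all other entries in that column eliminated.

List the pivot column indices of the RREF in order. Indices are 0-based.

step 1: normalize row 0 (÷9) = (1, 0, 9)
  row 1: subtract 7×row0 = (0, 10, 1)
  row 2: subtract 3×row0 = (0, 3, 2)
step 2: normalize row 1 (÷10) = (0, 1, 10)
  row 2: subtract 3×row1 = (0, 0, 5)
step 3: normalize row 2 (÷5) = (0, 0, 1)
  row 0: subtract 9×row2 = (1, 0, 0)
  row 1: subtract 10×row2 = (0, 1, 0)

pivot columns: 0, 1, 2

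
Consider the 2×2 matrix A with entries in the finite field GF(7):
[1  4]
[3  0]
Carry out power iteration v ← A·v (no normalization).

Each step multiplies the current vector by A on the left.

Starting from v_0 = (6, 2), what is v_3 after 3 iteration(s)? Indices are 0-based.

v_3 = (2, 6)

v_0 = (6, 2).
v_1 = A·v_0 = (0, 4).
v_2 = A·v_1 = (2, 0).
v_3 = A·v_2 = (2, 6).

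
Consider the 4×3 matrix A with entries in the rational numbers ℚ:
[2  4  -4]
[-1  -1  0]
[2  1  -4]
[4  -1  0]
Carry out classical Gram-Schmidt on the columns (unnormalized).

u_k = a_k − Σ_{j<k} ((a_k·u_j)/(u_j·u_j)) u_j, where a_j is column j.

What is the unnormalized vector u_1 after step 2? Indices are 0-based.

u_1 = (86/25, -18/25, 11/25, -53/25)

Step 1: u_0 = a_0 = (2, -1, 2, 4).
Step 2: u_1 = a_1 − (7/25)·u_0 = (86/25, -18/25, 11/25, -53/25).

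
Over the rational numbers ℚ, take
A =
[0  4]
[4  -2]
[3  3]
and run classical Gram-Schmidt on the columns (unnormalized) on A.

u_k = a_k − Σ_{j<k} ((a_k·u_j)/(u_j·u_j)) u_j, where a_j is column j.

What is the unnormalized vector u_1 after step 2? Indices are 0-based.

Step 1: u_0 = a_0 = (0, 4, 3).
Step 2: u_1 = a_1 − (1/25)·u_0 = (4, -54/25, 72/25).

u_1 = (4, -54/25, 72/25)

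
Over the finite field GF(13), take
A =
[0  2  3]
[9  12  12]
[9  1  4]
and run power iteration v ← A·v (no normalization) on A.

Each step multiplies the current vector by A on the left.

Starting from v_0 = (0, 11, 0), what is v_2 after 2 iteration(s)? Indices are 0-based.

v_2 = (11, 3, 10)

v_0 = (0, 11, 0).
v_1 = A·v_0 = (9, 2, 11).
v_2 = A·v_1 = (11, 3, 10).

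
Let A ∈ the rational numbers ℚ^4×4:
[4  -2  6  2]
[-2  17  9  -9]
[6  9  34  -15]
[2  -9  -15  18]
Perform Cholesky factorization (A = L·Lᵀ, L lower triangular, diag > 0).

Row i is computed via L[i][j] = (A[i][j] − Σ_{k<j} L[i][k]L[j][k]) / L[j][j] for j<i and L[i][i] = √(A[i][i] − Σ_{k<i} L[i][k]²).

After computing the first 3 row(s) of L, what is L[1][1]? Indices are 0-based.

Step 1: L[0][0] = √(4) = 2.
  L[1][0] = (-2) / L[0][0] = -1.
Step 2: L[1][1] = √(16) = 4.
  L[2][0] = (6) / L[0][0] = 3.
  L[2][1] = (12) / L[1][1] = 3.
Step 3: L[2][2] = √(16) = 4.

L[1][1] = 4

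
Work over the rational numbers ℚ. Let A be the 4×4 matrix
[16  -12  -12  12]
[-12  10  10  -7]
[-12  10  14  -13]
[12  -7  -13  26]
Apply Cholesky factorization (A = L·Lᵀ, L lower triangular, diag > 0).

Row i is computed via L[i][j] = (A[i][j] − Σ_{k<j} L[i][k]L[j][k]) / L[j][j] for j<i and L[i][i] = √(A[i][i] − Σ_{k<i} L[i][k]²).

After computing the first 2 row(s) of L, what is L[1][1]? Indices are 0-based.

Step 1: L[0][0] = √(16) = 4.
  L[1][0] = (-12) / L[0][0] = -3.
Step 2: L[1][1] = √(1) = 1.

L[1][1] = 1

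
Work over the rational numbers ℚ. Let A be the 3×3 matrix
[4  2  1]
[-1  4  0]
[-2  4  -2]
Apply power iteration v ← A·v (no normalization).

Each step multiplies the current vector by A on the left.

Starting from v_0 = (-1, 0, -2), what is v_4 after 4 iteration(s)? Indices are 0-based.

v_0 = (-1, 0, -2).
v_1 = A·v_0 = (-6, 1, 6).
v_2 = A·v_1 = (-16, 10, 4).
v_3 = A·v_2 = (-40, 56, 64).
v_4 = A·v_3 = (16, 264, 176).

v_4 = (16, 264, 176)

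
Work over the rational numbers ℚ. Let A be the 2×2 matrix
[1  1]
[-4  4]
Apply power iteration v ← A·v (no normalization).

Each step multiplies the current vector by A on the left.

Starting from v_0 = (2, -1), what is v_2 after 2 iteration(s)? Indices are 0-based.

v_2 = (-11, -52)

v_0 = (2, -1).
v_1 = A·v_0 = (1, -12).
v_2 = A·v_1 = (-11, -52).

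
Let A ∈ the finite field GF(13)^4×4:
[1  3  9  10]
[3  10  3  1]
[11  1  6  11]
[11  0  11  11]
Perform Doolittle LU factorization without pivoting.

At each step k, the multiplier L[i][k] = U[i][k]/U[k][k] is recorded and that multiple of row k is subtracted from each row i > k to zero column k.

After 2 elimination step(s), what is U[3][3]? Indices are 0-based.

k=0: U[0][0]=1
  eliminate (1,0): mult=3, new row 1: (0, 1, 2, 10); set L[1][0]=3
  eliminate (2,0): mult=11, new row 2: (0, 7, 11, 5); set L[2][0]=11
  eliminate (3,0): mult=11, new row 3: (0, 6, 3, 5); set L[3][0]=11
k=1: U[1][1]=1
  eliminate (2,1): mult=7, new row 2: (0, 0, 10, 0); set L[2][1]=7
  eliminate (3,1): mult=6, new row 3: (0, 0, 4, 10); set L[3][1]=6

U[3][3] = 10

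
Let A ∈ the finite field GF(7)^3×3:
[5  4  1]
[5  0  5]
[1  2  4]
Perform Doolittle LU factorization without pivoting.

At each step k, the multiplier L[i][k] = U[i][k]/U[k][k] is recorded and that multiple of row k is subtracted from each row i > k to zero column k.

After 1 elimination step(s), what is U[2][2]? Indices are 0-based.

Step 1: pivot at (0,0) is 5.
  row1 ← row1 − (1)·row0  ⇒  L[1][0]=1, U row1=(0, 3, 4)
  row2 ← row2 − (3)·row0  ⇒  L[2][0]=3, U row2=(0, 4, 1)

U[2][2] = 1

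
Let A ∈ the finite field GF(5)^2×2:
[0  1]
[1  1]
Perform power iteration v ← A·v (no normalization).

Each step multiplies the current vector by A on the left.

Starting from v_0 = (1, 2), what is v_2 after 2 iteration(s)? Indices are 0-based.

v_0 = (1, 2).
v_1 = A·v_0 = (2, 3).
v_2 = A·v_1 = (3, 0).

v_2 = (3, 0)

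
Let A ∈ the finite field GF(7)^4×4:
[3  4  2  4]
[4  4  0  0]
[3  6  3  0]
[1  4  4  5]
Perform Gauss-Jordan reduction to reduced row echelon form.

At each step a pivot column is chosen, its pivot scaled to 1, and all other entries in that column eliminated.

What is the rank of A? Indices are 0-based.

step 1: normalize row 0 (÷3) = (1, 6, 3, 6)
  row 1: subtract 4×row0 = (0, 1, 2, 4)
  row 2: subtract 3×row0 = (0, 2, 1, 3)
  row 3: subtract 1×row0 = (0, 5, 1, 6)
step 2: normalize row 1 (÷1) = (0, 1, 2, 4)
  row 0: subtract 6×row1 = (1, 0, 5, 3)
  row 2: subtract 2×row1 = (0, 0, 4, 2)
  row 3: subtract 5×row1 = (0, 0, 5, 0)
step 3: normalize row 2 (÷4) = (0, 0, 1, 4)
  row 0: subtract 5×row2 = (1, 0, 0, 4)
  row 1: subtract 2×row2 = (0, 1, 0, 3)
  row 3: subtract 5×row2 = (0, 0, 0, 1)
step 4: normalize row 3 (÷1) = (0, 0, 0, 1)
  row 0: subtract 4×row3 = (1, 0, 0, 0)
  row 1: subtract 3×row3 = (0, 1, 0, 0)
  row 2: subtract 4×row3 = (0, 0, 1, 0)

rank = 4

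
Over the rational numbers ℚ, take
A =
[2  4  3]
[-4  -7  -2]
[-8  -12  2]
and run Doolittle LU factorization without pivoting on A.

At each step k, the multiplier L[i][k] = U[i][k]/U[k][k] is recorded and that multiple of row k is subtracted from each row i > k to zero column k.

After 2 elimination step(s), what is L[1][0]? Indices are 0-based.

Step 1: pivot at (0,0) is 2.
  row1 ← row1 − (-2)·row0  ⇒  L[1][0]=-2, U row1=(0, 1, 4)
  row2 ← row2 − (-4)·row0  ⇒  L[2][0]=-4, U row2=(0, 4, 14)
Step 2: pivot at (1,1) is 1.
  row2 ← row2 − (4)·row1  ⇒  L[2][1]=4, U row2=(0, 0, -2)

L[1][0] = -2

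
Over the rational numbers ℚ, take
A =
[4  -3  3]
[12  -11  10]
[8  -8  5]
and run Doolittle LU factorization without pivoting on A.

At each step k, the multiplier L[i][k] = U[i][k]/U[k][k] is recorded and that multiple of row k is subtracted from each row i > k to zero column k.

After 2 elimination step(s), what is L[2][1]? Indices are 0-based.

k=0: U[0][0]=4
  eliminate (1,0): mult=3, new row 1: (0, -2, 1); set L[1][0]=3
  eliminate (2,0): mult=2, new row 2: (0, -2, -1); set L[2][0]=2
k=1: U[1][1]=-2
  eliminate (2,1): mult=1, new row 2: (0, 0, -2); set L[2][1]=1

L[2][1] = 1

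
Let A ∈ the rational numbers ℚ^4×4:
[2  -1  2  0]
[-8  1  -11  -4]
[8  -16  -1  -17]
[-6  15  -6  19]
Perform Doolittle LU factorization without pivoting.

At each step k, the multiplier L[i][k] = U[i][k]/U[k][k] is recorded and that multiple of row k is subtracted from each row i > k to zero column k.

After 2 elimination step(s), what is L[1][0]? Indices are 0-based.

k=0: U[0][0]=2
  eliminate (1,0): mult=-4, new row 1: (0, -3, -3, -4); set L[1][0]=-4
  eliminate (2,0): mult=4, new row 2: (0, -12, -9, -17); set L[2][0]=4
  eliminate (3,0): mult=-3, new row 3: (0, 12, 0, 19); set L[3][0]=-3
k=1: U[1][1]=-3
  eliminate (2,1): mult=4, new row 2: (0, 0, 3, -1); set L[2][1]=4
  eliminate (3,1): mult=-4, new row 3: (0, 0, -12, 3); set L[3][1]=-4

L[1][0] = -4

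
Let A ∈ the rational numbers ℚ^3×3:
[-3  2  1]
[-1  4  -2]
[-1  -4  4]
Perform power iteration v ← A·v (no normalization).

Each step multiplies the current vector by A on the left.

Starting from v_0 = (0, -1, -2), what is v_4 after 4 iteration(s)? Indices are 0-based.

v_4 = (60, 476, -660)

v_0 = (0, -1, -2).
v_1 = A·v_0 = (-4, 0, -4).
v_2 = A·v_1 = (8, 12, -12).
v_3 = A·v_2 = (-12, 64, -104).
v_4 = A·v_3 = (60, 476, -660).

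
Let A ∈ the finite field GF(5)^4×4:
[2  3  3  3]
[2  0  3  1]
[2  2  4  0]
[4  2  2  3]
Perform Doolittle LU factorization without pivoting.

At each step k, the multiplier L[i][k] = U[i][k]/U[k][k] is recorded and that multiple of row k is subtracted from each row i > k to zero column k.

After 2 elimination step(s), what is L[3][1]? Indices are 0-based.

[col 0] pivot 2
  R1 -= 1*R0 → (0, 2, 0, 3)  (L[1][0] := 1)
  R2 -= 1*R0 → (0, 4, 1, 2)  (L[2][0] := 1)
  R3 -= 2*R0 → (0, 1, 1, 2)  (L[3][0] := 2)
[col 1] pivot 2
  R2 -= 2*R1 → (0, 0, 1, 1)  (L[2][1] := 2)
  R3 -= 3*R1 → (0, 0, 1, 3)  (L[3][1] := 3)

L[3][1] = 3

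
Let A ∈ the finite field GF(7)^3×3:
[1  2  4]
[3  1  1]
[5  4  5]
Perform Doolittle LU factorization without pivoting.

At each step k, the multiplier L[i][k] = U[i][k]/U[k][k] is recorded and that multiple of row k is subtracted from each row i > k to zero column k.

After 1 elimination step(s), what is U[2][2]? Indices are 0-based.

U[2][2] = 6

k=0: U[0][0]=1
  eliminate (1,0): mult=3, new row 1: (0, 2, 3); set L[1][0]=3
  eliminate (2,0): mult=5, new row 2: (0, 1, 6); set L[2][0]=5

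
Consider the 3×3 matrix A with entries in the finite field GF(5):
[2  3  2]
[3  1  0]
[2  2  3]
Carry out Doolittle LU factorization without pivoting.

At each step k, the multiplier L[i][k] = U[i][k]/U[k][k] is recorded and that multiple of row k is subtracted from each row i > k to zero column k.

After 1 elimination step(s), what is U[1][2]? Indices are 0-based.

U[1][2] = 2

k=0: U[0][0]=2
  eliminate (1,0): mult=4, new row 1: (0, 4, 2); set L[1][0]=4
  eliminate (2,0): mult=1, new row 2: (0, 4, 1); set L[2][0]=1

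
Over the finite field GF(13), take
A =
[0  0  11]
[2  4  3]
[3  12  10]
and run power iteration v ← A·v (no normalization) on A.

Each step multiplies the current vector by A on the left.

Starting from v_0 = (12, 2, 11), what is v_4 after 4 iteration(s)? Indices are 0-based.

v_0 = (12, 2, 11).
v_1 = A·v_0 = (4, 0, 1).
v_2 = A·v_1 = (11, 11, 9).
v_3 = A·v_2 = (8, 2, 8).
v_4 = A·v_3 = (10, 9, 11).

v_4 = (10, 9, 11)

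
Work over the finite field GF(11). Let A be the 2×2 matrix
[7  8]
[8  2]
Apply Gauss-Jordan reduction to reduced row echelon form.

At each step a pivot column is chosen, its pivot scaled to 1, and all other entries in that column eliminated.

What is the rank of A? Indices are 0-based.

rank = 2

[1] R0 /= 7  ⇒  (1, 9)
     R1 -= 8·R0  ⇒  (0, 7)
[2] R1 /= 7  ⇒  (0, 1)
     R0 -= 9·R1  ⇒  (1, 0)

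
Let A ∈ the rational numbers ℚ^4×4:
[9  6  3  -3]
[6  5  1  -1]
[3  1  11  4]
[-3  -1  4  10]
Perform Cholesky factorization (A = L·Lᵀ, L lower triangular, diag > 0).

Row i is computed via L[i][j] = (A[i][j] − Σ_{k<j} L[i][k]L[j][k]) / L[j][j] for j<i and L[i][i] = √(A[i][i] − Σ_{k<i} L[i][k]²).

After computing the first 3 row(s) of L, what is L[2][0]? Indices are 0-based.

L[2][0] = 1

Step 1: L[0][0] = √(9) = 3.
  L[1][0] = (6) / L[0][0] = 2.
Step 2: L[1][1] = √(1) = 1.
  L[2][0] = (3) / L[0][0] = 1.
  L[2][1] = (-1) / L[1][1] = -1.
Step 3: L[2][2] = √(9) = 3.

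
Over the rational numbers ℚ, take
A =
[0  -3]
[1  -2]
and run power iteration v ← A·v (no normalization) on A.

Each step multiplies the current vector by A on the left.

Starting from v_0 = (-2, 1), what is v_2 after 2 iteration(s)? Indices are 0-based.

v_2 = (12, 5)

v_0 = (-2, 1).
v_1 = A·v_0 = (-3, -4).
v_2 = A·v_1 = (12, 5).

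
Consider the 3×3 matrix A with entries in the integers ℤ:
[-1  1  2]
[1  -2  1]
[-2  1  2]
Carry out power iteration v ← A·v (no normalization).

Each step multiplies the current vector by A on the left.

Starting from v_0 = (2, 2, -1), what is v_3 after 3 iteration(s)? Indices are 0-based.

v_0 = (2, 2, -1).
v_1 = A·v_0 = (-2, -3, -4).
v_2 = A·v_1 = (-9, 0, -7).
v_3 = A·v_2 = (-5, -16, 4).

v_3 = (-5, -16, 4)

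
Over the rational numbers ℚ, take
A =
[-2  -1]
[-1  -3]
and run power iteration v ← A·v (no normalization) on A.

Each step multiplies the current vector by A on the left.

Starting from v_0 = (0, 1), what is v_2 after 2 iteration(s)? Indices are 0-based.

v_0 = (0, 1).
v_1 = A·v_0 = (-1, -3).
v_2 = A·v_1 = (5, 10).

v_2 = (5, 10)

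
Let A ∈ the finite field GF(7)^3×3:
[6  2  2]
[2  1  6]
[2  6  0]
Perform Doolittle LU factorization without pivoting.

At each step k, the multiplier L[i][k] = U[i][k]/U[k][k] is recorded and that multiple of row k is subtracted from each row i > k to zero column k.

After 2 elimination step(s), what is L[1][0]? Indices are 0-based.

[col 0] pivot 6
  R1 -= 5*R0 → (0, 5, 3)  (L[1][0] := 5)
  R2 -= 5*R0 → (0, 3, 4)  (L[2][0] := 5)
[col 1] pivot 5
  R2 -= 2*R1 → (0, 0, 5)  (L[2][1] := 2)

L[1][0] = 5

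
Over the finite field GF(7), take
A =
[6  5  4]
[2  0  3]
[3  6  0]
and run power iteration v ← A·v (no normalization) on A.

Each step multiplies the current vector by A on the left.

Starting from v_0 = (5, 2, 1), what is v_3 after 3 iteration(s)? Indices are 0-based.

v_0 = (5, 2, 1).
v_1 = A·v_0 = (2, 6, 6).
v_2 = A·v_1 = (3, 1, 0).
v_3 = A·v_2 = (2, 6, 1).

v_3 = (2, 6, 1)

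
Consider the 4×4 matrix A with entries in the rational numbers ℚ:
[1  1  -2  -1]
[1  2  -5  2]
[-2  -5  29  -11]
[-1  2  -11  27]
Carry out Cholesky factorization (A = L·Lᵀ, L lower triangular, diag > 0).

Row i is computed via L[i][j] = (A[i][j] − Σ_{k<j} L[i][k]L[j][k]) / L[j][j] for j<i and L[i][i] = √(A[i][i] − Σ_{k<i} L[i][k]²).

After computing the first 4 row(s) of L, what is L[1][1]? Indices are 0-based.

L[1][1] = 1

Step 1: L[0][0] = √(1) = 1.
  L[1][0] = (1) / L[0][0] = 1.
Step 2: L[1][1] = √(1) = 1.
  L[2][0] = (-2) / L[0][0] = -2.
  L[2][1] = (-3) / L[1][1] = -3.
Step 3: L[2][2] = √(16) = 4.
  L[3][0] = (-1) / L[0][0] = -1.
  L[3][1] = (3) / L[1][1] = 3.
  L[3][2] = (-4) / L[2][2] = -1.
Step 4: L[3][3] = √(16) = 4.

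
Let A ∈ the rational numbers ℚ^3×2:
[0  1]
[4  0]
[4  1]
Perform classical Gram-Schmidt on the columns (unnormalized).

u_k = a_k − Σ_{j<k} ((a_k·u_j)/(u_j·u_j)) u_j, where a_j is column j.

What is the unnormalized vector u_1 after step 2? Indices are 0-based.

u_1 = (1, -1/2, 1/2)

Step 1: u_0 = a_0 = (0, 4, 4).
Step 2: u_1 = a_1 − (1/8)·u_0 = (1, -1/2, 1/2).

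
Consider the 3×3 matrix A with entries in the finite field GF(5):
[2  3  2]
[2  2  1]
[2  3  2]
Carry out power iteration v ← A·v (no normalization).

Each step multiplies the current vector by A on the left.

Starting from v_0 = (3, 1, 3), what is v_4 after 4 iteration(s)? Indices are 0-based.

v_0 = (3, 1, 3).
v_1 = A·v_0 = (0, 1, 0).
v_2 = A·v_1 = (3, 2, 3).
v_3 = A·v_2 = (3, 3, 3).
v_4 = A·v_3 = (1, 0, 1).

v_4 = (1, 0, 1)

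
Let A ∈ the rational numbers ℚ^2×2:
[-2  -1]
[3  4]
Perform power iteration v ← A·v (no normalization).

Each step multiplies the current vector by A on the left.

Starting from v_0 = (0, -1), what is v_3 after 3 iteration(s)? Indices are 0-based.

v_0 = (0, -1).
v_1 = A·v_0 = (1, -4).
v_2 = A·v_1 = (2, -13).
v_3 = A·v_2 = (9, -46).

v_3 = (9, -46)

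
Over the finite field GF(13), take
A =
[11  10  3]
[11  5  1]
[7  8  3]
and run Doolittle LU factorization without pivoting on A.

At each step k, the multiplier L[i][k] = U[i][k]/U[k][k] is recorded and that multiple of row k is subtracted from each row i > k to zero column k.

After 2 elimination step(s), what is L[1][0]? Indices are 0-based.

L[1][0] = 1

k=0: U[0][0]=11
  eliminate (1,0): mult=1, new row 1: (0, 8, 11); set L[1][0]=1
  eliminate (2,0): mult=3, new row 2: (0, 4, 7); set L[2][0]=3
k=1: U[1][1]=8
  eliminate (2,1): mult=7, new row 2: (0, 0, 8); set L[2][1]=7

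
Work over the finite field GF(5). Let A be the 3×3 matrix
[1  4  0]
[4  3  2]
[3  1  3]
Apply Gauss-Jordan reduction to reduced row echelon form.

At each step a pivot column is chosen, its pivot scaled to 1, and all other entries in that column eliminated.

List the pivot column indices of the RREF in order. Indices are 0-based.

pivot(0,0)=1: scale R0 → (1, 4, 0)
  clear (1,0): R1 −= (4)R0 → (0, 2, 2)
  clear (2,0): R2 −= (3)R0 → (0, 4, 3)
pivot(1,1)=2: scale R1 → (0, 1, 1)
  clear (0,1): R0 −= (4)R1 → (1, 0, 1)
  clear (2,1): R2 −= (4)R1 → (0, 0, 4)
pivot(2,2)=4: scale R2 → (0, 0, 1)
  clear (0,2): R0 −= (1)R2 → (1, 0, 0)
  clear (1,2): R1 −= (1)R2 → (0, 1, 0)

pivot columns: 0, 1, 2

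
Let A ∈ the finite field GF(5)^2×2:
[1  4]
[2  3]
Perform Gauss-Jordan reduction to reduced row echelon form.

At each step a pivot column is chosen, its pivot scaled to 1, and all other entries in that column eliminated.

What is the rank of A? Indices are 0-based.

rank = 1

[1] R0 /= 1  ⇒  (1, 4)
     R1 -= 2·R0  ⇒  (0, 0)
column 1 empty below row 1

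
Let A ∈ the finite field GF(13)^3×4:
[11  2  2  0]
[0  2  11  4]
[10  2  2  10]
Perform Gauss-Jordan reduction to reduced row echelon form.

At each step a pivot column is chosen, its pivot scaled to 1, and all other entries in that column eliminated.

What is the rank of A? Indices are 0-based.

rank = 3

step 1: normalize row 0 (÷11) = (1, 12, 12, 0)
  row 2: subtract 10×row0 = (0, 12, 12, 10)
step 2: normalize row 1 (÷2) = (0, 1, 12, 2)
  row 0: subtract 12×row1 = (1, 0, 11, 2)
  row 2: subtract 12×row1 = (0, 0, 11, 12)
step 3: normalize row 2 (÷11) = (0, 0, 1, 7)
  row 0: subtract 11×row2 = (1, 0, 0, 3)
  row 1: subtract 12×row2 = (0, 1, 0, 9)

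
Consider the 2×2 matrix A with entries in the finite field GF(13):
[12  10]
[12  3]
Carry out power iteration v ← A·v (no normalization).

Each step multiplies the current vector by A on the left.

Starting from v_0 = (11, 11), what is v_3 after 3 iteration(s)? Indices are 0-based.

v_3 = (4, 1)

v_0 = (11, 11).
v_1 = A·v_0 = (8, 9).
v_2 = A·v_1 = (4, 6).
v_3 = A·v_2 = (4, 1).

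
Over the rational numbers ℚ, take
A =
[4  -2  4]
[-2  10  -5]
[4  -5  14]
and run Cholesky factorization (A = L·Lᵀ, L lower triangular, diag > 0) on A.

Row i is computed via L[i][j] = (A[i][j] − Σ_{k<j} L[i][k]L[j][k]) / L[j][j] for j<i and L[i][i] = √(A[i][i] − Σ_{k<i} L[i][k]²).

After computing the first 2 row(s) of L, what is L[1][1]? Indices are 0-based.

Step 1: L[0][0] = √(4) = 2.
  L[1][0] = (-2) / L[0][0] = -1.
Step 2: L[1][1] = √(9) = 3.

L[1][1] = 3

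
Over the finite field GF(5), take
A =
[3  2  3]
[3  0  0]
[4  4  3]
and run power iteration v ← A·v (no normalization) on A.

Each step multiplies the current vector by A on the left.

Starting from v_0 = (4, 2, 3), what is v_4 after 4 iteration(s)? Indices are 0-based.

v_4 = (2, 0, 0)

v_0 = (4, 2, 3).
v_1 = A·v_0 = (0, 2, 3).
v_2 = A·v_1 = (3, 0, 2).
v_3 = A·v_2 = (0, 4, 3).
v_4 = A·v_3 = (2, 0, 0).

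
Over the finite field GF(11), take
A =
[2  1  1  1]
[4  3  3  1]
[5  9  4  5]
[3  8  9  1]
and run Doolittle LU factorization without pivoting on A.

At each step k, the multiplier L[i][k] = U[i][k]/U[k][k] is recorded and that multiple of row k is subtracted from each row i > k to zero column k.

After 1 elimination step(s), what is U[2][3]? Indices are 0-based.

Step 1: pivot at (0,0) is 2.
  row1 ← row1 − (2)·row0  ⇒  L[1][0]=2, U row1=(0, 1, 1, 10)
  row2 ← row2 − (8)·row0  ⇒  L[2][0]=8, U row2=(0, 1, 7, 8)
  row3 ← row3 − (7)·row0  ⇒  L[3][0]=7, U row3=(0, 1, 2, 5)

U[2][3] = 8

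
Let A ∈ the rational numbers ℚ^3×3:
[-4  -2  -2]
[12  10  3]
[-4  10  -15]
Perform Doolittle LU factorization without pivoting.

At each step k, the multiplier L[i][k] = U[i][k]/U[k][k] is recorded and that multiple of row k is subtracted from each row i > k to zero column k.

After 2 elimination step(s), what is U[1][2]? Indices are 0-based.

U[1][2] = -3

[col 0] pivot -4
  R1 -= -3*R0 → (0, 4, -3)  (L[1][0] := -3)
  R2 -= 1*R0 → (0, 12, -13)  (L[2][0] := 1)
[col 1] pivot 4
  R2 -= 3*R1 → (0, 0, -4)  (L[2][1] := 3)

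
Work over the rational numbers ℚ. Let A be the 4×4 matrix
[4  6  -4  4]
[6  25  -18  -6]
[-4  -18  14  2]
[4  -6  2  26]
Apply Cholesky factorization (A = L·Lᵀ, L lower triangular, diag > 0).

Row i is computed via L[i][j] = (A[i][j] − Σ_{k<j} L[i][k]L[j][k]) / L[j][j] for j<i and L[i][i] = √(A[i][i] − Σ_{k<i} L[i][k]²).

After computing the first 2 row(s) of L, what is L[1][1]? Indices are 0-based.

Step 1: L[0][0] = √(4) = 2.
  L[1][0] = (6) / L[0][0] = 3.
Step 2: L[1][1] = √(16) = 4.

L[1][1] = 4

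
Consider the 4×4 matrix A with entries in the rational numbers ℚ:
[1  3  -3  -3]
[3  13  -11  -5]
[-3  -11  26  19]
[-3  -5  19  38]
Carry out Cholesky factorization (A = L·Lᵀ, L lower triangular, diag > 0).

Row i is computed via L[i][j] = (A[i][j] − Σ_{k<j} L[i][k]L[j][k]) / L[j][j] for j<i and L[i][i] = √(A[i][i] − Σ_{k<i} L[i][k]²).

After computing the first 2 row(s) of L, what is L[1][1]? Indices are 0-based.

L[1][1] = 2

Step 1: L[0][0] = √(1) = 1.
  L[1][0] = (3) / L[0][0] = 3.
Step 2: L[1][1] = √(4) = 2.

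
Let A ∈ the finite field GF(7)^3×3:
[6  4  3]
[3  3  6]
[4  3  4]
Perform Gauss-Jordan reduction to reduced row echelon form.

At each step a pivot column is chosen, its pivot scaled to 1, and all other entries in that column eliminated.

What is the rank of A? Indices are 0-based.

step 1: normalize row 0 (÷6) = (1, 3, 4)
  row 1: subtract 3×row0 = (0, 1, 1)
  row 2: subtract 4×row0 = (0, 5, 2)
step 2: normalize row 1 (÷1) = (0, 1, 1)
  row 0: subtract 3×row1 = (1, 0, 1)
  row 2: subtract 5×row1 = (0, 0, 4)
step 3: normalize row 2 (÷4) = (0, 0, 1)
  row 0: subtract 1×row2 = (1, 0, 0)
  row 1: subtract 1×row2 = (0, 1, 0)

rank = 3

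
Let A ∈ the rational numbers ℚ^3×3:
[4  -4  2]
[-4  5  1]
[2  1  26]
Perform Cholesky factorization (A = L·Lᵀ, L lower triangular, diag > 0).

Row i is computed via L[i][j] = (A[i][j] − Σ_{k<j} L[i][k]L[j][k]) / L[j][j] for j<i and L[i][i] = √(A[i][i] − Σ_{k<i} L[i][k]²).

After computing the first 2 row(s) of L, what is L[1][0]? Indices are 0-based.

L[1][0] = -2

Step 1: L[0][0] = √(4) = 2.
  L[1][0] = (-4) / L[0][0] = -2.
Step 2: L[1][1] = √(1) = 1.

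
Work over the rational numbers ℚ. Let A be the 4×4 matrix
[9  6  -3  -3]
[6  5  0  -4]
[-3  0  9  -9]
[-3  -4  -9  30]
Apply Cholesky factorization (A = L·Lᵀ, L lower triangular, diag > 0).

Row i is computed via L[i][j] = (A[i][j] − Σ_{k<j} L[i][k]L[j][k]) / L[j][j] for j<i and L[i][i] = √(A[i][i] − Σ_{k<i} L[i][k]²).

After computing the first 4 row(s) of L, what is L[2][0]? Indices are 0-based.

L[2][0] = -1

Step 1: L[0][0] = √(9) = 3.
  L[1][0] = (6) / L[0][0] = 2.
Step 2: L[1][1] = √(1) = 1.
  L[2][0] = (-3) / L[0][0] = -1.
  L[2][1] = (2) / L[1][1] = 2.
Step 3: L[2][2] = √(4) = 2.
  L[3][0] = (-3) / L[0][0] = -1.
  L[3][1] = (-2) / L[1][1] = -2.
  L[3][2] = (-6) / L[2][2] = -3.
Step 4: L[3][3] = √(16) = 4.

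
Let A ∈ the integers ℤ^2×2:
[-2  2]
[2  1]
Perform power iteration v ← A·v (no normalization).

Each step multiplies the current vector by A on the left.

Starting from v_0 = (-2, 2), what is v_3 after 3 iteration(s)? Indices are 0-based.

v_0 = (-2, 2).
v_1 = A·v_0 = (8, -2).
v_2 = A·v_1 = (-20, 14).
v_3 = A·v_2 = (68, -26).

v_3 = (68, -26)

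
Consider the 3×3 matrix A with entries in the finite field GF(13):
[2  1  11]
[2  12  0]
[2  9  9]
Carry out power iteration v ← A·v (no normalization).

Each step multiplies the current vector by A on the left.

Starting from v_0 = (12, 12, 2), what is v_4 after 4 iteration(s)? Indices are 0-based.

v_4 = (11, 3, 9)

v_0 = (12, 12, 2).
v_1 = A·v_0 = (6, 12, 7).
v_2 = A·v_1 = (10, 0, 1).
v_3 = A·v_2 = (5, 7, 3).
v_4 = A·v_3 = (11, 3, 9).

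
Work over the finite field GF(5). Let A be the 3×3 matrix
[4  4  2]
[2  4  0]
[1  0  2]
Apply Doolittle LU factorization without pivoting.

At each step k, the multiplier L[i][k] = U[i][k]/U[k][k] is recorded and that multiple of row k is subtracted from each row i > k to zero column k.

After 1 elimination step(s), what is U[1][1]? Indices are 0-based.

Step 1: pivot at (0,0) is 4.
  row1 ← row1 − (3)·row0  ⇒  L[1][0]=3, U row1=(0, 2, 4)
  row2 ← row2 − (4)·row0  ⇒  L[2][0]=4, U row2=(0, 4, 4)

U[1][1] = 2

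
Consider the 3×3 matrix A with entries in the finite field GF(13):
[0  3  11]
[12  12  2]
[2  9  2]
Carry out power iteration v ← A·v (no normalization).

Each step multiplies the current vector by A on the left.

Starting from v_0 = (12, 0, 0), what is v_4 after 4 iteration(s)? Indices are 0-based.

v_4 = (1, 1, 6)

v_0 = (12, 0, 0).
v_1 = A·v_0 = (0, 1, 11).
v_2 = A·v_1 = (7, 8, 5).
v_3 = A·v_2 = (1, 8, 5).
v_4 = A·v_3 = (1, 1, 6).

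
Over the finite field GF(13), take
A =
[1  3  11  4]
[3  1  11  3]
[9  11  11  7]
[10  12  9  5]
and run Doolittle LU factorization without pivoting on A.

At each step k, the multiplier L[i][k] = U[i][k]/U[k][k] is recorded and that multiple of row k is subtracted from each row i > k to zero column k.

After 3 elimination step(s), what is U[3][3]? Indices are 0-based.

[col 0] pivot 1
  R1 -= 3*R0 → (0, 5, 4, 4)  (L[1][0] := 3)
  R2 -= 9*R0 → (0, 10, 3, 10)  (L[2][0] := 9)
  R3 -= 10*R0 → (0, 8, 3, 4)  (L[3][0] := 10)
[col 1] pivot 5
  R2 -= 2*R1 → (0, 0, 8, 2)  (L[2][1] := 2)
  R3 -= 12*R1 → (0, 0, 7, 8)  (L[3][1] := 12)
[col 2] pivot 8
  R3 -= 9*R2 → (0, 0, 0, 3)  (L[3][2] := 9)

U[3][3] = 3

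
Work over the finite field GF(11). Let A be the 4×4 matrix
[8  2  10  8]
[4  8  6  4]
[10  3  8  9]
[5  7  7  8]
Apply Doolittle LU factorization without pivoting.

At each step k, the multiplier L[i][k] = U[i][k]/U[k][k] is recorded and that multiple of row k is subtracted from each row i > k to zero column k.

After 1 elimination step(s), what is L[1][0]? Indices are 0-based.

L[1][0] = 6

k=0: U[0][0]=8
  eliminate (1,0): mult=6, new row 1: (0, 7, 1, 0); set L[1][0]=6
  eliminate (2,0): mult=4, new row 2: (0, 6, 1, 10); set L[2][0]=4
  eliminate (3,0): mult=2, new row 3: (0, 3, 9, 3); set L[3][0]=2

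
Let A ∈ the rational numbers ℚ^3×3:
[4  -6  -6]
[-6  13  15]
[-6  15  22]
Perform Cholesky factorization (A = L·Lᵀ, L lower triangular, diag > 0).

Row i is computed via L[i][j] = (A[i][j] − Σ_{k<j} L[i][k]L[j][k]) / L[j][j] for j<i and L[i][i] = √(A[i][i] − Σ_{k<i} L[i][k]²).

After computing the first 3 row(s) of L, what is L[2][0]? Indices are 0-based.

Step 1: L[0][0] = √(4) = 2.
  L[1][0] = (-6) / L[0][0] = -3.
Step 2: L[1][1] = √(4) = 2.
  L[2][0] = (-6) / L[0][0] = -3.
  L[2][1] = (6) / L[1][1] = 3.
Step 3: L[2][2] = √(4) = 2.

L[2][0] = -3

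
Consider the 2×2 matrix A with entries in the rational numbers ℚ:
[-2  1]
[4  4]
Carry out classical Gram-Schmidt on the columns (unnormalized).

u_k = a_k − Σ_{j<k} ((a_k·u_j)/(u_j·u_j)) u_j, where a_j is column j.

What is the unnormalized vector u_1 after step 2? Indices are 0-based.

Step 1: u_0 = a_0 = (-2, 4).
Step 2: u_1 = a_1 − (7/10)·u_0 = (12/5, 6/5).

u_1 = (12/5, 6/5)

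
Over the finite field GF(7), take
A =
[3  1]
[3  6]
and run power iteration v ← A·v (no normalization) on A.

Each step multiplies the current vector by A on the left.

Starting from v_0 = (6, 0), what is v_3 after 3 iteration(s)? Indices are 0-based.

v_3 = (0, 5)

v_0 = (6, 0).
v_1 = A·v_0 = (4, 4).
v_2 = A·v_1 = (2, 1).
v_3 = A·v_2 = (0, 5).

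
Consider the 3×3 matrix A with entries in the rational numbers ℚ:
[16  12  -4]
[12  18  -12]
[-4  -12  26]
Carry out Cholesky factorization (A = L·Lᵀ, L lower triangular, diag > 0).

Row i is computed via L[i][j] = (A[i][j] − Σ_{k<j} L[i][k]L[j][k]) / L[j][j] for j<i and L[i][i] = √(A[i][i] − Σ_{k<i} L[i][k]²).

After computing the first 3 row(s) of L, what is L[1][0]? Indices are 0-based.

L[1][0] = 3

Step 1: L[0][0] = √(16) = 4.
  L[1][0] = (12) / L[0][0] = 3.
Step 2: L[1][1] = √(9) = 3.
  L[2][0] = (-4) / L[0][0] = -1.
  L[2][1] = (-9) / L[1][1] = -3.
Step 3: L[2][2] = √(16) = 4.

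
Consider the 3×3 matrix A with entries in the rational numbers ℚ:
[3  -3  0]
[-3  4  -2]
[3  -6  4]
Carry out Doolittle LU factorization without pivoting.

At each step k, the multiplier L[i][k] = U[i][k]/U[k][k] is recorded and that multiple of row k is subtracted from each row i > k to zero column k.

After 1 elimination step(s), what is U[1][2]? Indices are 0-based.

U[1][2] = -2

[col 0] pivot 3
  R1 -= -1*R0 → (0, 1, -2)  (L[1][0] := -1)
  R2 -= 1*R0 → (0, -3, 4)  (L[2][0] := 1)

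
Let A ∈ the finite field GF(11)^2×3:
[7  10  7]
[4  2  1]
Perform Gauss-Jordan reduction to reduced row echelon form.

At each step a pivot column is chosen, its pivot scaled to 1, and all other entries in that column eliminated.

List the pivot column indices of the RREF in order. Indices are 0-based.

pivot(0,0)=7: scale R0 → (1, 3, 1)
  clear (1,0): R1 −= (4)R0 → (0, 1, 8)
pivot(1,1)=1: scale R1 → (0, 1, 8)
  clear (0,1): R0 −= (3)R1 → (1, 0, 10)

pivot columns: 0, 1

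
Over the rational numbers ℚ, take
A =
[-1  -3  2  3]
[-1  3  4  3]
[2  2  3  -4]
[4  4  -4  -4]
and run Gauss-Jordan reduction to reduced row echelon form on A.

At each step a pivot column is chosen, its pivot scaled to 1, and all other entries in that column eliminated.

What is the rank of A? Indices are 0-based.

[1] R0 /= -1  ⇒  (1, 3, -2, -3)
     R1 -= -1·R0  ⇒  (0, 6, 2, 0)
     R2 -= 2·R0  ⇒  (0, -4, 7, 2)
     R3 -= 4·R0  ⇒  (0, -8, 4, 8)
[2] R1 /= 6  ⇒  (0, 1, 1/3, 0)
     R0 -= 3·R1  ⇒  (1, 0, -3, -3)
     R2 -= -4·R1  ⇒  (0, 0, 25/3, 2)
     R3 -= -8·R1  ⇒  (0, 0, 20/3, 8)
[3] R2 /= 25/3  ⇒  (0, 0, 1, 6/25)
     R0 -= -3·R2  ⇒  (1, 0, 0, -57/25)
     R1 -= 1/3·R2  ⇒  (0, 1, 0, -2/25)
     R3 -= 20/3·R2  ⇒  (0, 0, 0, 32/5)
[4] R3 /= 32/5  ⇒  (0, 0, 0, 1)
     R0 -= -57/25·R3  ⇒  (1, 0, 0, 0)
     R1 -= -2/25·R3  ⇒  (0, 1, 0, 0)
     R2 -= 6/25·R3  ⇒  (0, 0, 1, 0)

rank = 4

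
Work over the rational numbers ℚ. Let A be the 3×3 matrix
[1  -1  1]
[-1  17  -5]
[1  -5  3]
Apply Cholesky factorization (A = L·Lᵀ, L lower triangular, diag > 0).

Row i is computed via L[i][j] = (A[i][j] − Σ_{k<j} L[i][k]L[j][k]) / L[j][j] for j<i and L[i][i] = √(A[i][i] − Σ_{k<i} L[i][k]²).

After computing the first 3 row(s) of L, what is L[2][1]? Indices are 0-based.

L[2][1] = -1

Step 1: L[0][0] = √(1) = 1.
  L[1][0] = (-1) / L[0][0] = -1.
Step 2: L[1][1] = √(16) = 4.
  L[2][0] = (1) / L[0][0] = 1.
  L[2][1] = (-4) / L[1][1] = -1.
Step 3: L[2][2] = √(1) = 1.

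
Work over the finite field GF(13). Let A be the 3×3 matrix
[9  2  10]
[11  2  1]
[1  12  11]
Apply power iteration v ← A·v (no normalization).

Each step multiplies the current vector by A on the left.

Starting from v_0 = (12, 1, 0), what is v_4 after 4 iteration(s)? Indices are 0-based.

v_0 = (12, 1, 0).
v_1 = A·v_0 = (6, 4, 11).
v_2 = A·v_1 = (3, 7, 6).
v_3 = A·v_2 = (10, 1, 10).
v_4 = A·v_3 = (10, 5, 2).

v_4 = (10, 5, 2)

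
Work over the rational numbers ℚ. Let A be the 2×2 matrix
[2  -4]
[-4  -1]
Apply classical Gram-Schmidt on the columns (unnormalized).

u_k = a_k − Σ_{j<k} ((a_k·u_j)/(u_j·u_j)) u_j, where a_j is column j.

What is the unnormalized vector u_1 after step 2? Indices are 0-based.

u_1 = (-18/5, -9/5)

Step 1: u_0 = a_0 = (2, -4).
Step 2: u_1 = a_1 − (-1/5)·u_0 = (-18/5, -9/5).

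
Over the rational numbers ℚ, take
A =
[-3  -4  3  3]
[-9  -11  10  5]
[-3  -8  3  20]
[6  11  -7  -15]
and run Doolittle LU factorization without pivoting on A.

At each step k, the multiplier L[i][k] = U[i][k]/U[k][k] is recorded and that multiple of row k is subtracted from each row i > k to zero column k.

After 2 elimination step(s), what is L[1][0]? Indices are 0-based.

L[1][0] = 3

Step 1: pivot at (0,0) is -3.
  row1 ← row1 − (3)·row0  ⇒  L[1][0]=3, U row1=(0, 1, 1, -4)
  row2 ← row2 − (1)·row0  ⇒  L[2][0]=1, U row2=(0, -4, 0, 17)
  row3 ← row3 − (-2)·row0  ⇒  L[3][0]=-2, U row3=(0, 3, -1, -9)
Step 2: pivot at (1,1) is 1.
  row2 ← row2 − (-4)·row1  ⇒  L[2][1]=-4, U row2=(0, 0, 4, 1)
  row3 ← row3 − (3)·row1  ⇒  L[3][1]=3, U row3=(0, 0, -4, 3)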